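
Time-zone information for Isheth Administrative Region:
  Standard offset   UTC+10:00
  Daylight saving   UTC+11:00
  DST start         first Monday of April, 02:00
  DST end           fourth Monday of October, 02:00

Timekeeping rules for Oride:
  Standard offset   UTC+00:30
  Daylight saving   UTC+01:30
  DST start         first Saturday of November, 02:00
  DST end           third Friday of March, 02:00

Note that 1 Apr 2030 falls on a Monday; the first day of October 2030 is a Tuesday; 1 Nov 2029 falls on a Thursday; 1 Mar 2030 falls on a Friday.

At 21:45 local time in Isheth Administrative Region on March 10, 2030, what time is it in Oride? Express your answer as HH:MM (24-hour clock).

13:15

1 April 2030 is a Monday, so the first Monday is April 1.
1 October 2030 is a Tuesday, so the first Monday is October 7 and the fourth is October 28.
Daylight saving runs 1 April – 28 October; March 10, 2030 is outside that window, so Isheth Administrative Region is on standard time at UTC+10:00.
21:45 Isheth Administrative Region − 10h = 11:45 UTC.
1 November 2029 is a Thursday, so the first Saturday is November 3.
1 March 2030 is a Friday, so the first Friday is March 1 and the third is March 15.
At the standard offset (UTC+00:30), 11:45 UTC + 0h30m = 12:15 Oride standard time.
The standard-time date in Oride, March 10, 2030, lies within the daylight-saving period (3 November 2029 – 15 March 2030), so Oride is on daylight time, UTC+01:30.
11:45 UTC + 1h30m = 13:15 Oride.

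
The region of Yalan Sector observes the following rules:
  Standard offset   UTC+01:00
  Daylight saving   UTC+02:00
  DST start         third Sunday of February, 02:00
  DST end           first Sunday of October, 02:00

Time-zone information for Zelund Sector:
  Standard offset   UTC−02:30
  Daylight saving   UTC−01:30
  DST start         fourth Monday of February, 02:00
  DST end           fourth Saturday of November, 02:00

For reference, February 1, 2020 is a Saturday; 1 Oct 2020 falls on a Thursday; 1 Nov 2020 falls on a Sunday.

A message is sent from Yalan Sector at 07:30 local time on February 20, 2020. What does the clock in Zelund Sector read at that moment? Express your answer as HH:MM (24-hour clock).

1 February 2020 is a Saturday, so the first Sunday is February 2 and the third is February 16.
1 October 2020 is a Thursday, so the first Sunday is October 4.
February 20, 2020 falls between 16 February and 4 October, so daylight saving is in effect and Yalan Sector is at UTC+02:00.
07:30 Yalan Sector − 2h = 05:30 UTC.
1 February 2020 is a Saturday, so the first Monday is February 3 and the fourth is February 24.
1 November 2020 is a Sunday, so the first Saturday is November 7 and the fourth is November 28.
At the standard offset (UTC−02:30), 05:30 UTC − 2h30m = 03:00 Zelund Sector standard time.
The standard-time date in Zelund Sector, February 20, 2020, is outside the daylight-saving period (24 February – 28 November), so Zelund Sector is on standard time, UTC−02:30.
05:30 UTC − 2h30m = 03:00 Zelund Sector.

03:00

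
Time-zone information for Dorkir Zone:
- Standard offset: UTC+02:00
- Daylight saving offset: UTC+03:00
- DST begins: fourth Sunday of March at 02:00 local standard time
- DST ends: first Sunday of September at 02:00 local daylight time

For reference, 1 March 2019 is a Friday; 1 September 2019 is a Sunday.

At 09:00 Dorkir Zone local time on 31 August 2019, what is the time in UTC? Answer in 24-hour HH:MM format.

1 March 2019 is a Friday, so the first Sunday is March 3 and the fourth is March 24.
1 September 2019 is a Sunday, so the first Sunday is September 1.
31 August 2019 lies within the daylight-saving period (24 March – 1 September), so Dorkir Zone is on daylight time, UTC+03:00.
09:00 local − 3h = 06:00 UTC.

06:00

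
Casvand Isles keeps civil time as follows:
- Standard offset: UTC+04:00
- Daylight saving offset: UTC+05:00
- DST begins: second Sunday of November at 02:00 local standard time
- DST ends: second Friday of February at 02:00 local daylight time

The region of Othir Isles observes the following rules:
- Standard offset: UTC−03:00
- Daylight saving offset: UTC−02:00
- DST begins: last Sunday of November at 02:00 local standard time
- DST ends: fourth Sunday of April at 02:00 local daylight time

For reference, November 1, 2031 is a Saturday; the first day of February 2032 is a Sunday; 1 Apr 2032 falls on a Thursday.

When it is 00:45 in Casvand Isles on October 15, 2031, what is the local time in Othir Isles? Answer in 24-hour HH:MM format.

1 November 2031 is a Saturday, so the first Sunday is November 2 and the second is November 9.
1 February 2032 is a Sunday, so the first Friday is February 6 and the second is February 13.
Daylight saving runs 9 November 2031 – 13 February 2032; October 15, 2031 is outside that window, so Casvand Isles is on standard time at UTC+04:00.
00:45 Casvand Isles − 4h = 20:45 UTC (rolling into the previous day, 14 October 2031).
1 November 2031 is a Saturday, so Sundays fall on 2, 9, 16, 23, 30; the last is November 30.
1 April 2032 is a Thursday, so the first Sunday is April 4 and the fourth is April 25.
At the standard offset (UTC−03:00), 20:45 UTC − 3h = 17:45 Othir Isles standard time.
The standard-time date in Othir Isles, October 14, 2031, is outside the daylight-saving period (30 November 2031 – 25 April 2032), so Othir Isles is on standard time, UTC−03:00.
20:45 UTC − 3h = 17:45 Othir Isles.

17:45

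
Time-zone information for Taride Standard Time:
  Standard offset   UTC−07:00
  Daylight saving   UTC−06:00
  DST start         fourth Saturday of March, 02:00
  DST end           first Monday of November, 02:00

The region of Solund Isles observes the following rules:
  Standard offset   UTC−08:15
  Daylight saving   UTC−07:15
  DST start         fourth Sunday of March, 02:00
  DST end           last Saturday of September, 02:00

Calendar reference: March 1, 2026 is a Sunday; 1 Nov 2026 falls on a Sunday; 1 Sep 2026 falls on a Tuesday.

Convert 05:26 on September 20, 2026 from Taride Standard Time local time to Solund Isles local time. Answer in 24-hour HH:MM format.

1 March 2026 is a Sunday, so the first Saturday is March 7 and the fourth is March 28.
1 November 2026 is a Sunday, so the first Monday is November 2.
Daylight saving runs 28 March – 2 November; September 20, 2026 is inside that window, so Taride Standard Time is at UTC−06:00.
05:26 Taride Standard Time + 6h = 11:26 UTC.
1 March 2026 is a Sunday, so the first Sunday is March 1 and the fourth is March 22.
1 September 2026 is a Tuesday, so Saturdays fall on 5, 12, 19, 26; the last is September 26.
At the standard offset (UTC−08:15), 11:26 UTC − 8h15m = 03:11 Solund Isles standard time.
The standard-time date in Solund Isles, September 20, 2026, falls between 22 March and 26 September, so daylight saving is in effect and Solund Isles is at UTC−07:15.
11:26 UTC − 7h15m = 04:11 Solund Isles.

04:11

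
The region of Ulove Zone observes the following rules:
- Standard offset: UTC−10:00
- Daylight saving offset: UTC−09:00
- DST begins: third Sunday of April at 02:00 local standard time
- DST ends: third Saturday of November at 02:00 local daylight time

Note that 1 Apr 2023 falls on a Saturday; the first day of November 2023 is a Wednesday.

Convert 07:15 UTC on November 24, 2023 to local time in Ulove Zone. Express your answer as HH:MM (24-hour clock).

21:15

1 April 2023 is a Saturday, so the first Sunday is April 2 and the third is April 16.
1 November 2023 is a Wednesday, so the first Saturday is November 4 and the third is November 18.
At the standard offset (UTC−10:00), 07:15 UTC − 10h = 21:15 Ulove Zone standard time (rolling into the previous day, 23 November 2023).
The standard-time date in Ulove Zone, November 23, 2023, is outside the daylight-saving period (16 April – 18 November), so Ulove Zone is on standard time, UTC−10:00.
07:15 UTC − 10h = 21:15 local (rolling into the previous day, 23 November 2023).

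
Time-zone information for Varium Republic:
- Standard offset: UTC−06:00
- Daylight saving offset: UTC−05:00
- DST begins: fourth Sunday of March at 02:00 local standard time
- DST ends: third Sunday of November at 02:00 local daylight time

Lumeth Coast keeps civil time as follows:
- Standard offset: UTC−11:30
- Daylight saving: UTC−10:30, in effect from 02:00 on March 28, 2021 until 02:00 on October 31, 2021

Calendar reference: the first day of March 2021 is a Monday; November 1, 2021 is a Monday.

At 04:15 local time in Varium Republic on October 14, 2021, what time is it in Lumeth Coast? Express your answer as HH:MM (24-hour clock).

1 March 2021 is a Monday, so the first Sunday is March 7 and the fourth is March 28.
1 November 2021 is a Monday, so the first Sunday is November 7 and the third is November 21.
October 14, 2021 falls between 28 March and 21 November, so daylight saving is in effect and Varium Republic is at UTC−05:00.
04:15 Varium Republic + 5h = 09:15 UTC.
At the standard offset (UTC−11:30), 09:15 UTC − 11h30m = 21:45 Lumeth Coast standard time (rolling into the previous day, 13 October 2021).
Daylight saving runs 28 March – 31 October; the standard-time date in Lumeth Coast, October 13, 2021, is inside that window, so Lumeth Coast is at UTC−10:30.
09:15 UTC − 10h30m = 22:45 Lumeth Coast (rolling into the previous day, 13 October 2021).

22:45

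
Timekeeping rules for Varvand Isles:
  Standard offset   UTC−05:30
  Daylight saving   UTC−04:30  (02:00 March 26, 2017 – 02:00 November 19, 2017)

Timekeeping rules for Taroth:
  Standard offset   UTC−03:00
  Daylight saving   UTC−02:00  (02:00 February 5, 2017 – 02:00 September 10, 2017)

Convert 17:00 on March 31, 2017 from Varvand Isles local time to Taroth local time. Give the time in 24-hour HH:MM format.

19:30

March 31, 2017 falls between 26 March and 19 November, so daylight saving is in effect and Varvand Isles is at UTC−04:30.
17:00 Varvand Isles + 4h30m = 21:30 UTC.
At the standard offset (UTC−03:00), 21:30 UTC − 3h = 18:30 Taroth standard time.
The standard-time date in Taroth, March 31, 2017, falls between 5 February and 10 September, so daylight saving is in effect and Taroth is at UTC−02:00.
21:30 UTC − 2h = 19:30 Taroth.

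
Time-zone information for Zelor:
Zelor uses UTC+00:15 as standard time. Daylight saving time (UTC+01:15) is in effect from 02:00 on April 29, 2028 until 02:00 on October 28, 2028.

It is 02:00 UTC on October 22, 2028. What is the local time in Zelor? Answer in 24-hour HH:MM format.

03:15

At the standard offset (UTC+00:15), 02:00 UTC + 0h15m = 02:15 Zelor standard time.
Daylight saving runs 29 April – 28 October; the standard-time date in Zelor, October 22, 2028, is inside that window, so Zelor is at UTC+01:15.
02:00 UTC + 1h15m = 03:15 local.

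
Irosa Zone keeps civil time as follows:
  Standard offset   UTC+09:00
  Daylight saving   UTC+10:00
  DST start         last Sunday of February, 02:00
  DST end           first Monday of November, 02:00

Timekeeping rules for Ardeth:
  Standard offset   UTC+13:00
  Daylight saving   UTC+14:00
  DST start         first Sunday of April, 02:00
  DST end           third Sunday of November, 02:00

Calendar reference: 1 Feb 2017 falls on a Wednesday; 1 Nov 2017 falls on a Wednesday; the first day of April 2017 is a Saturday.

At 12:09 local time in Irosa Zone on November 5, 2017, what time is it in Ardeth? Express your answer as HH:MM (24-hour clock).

1 February 2017 is a Wednesday, so Sundays fall on 5, 12, 19, 26; the last is February 26.
1 November 2017 is a Wednesday, so the first Monday is November 6.
November 5, 2017 lies within the daylight-saving period (26 February – 6 November), so Irosa Zone is on daylight time, UTC+10:00.
12:09 Irosa Zone − 10h = 02:09 UTC.
1 April 2017 is a Saturday, so the first Sunday is April 2.
1 November 2017 is a Wednesday, so the first Sunday is November 5 and the third is November 19.
At the standard offset (UTC+13:00), 02:09 UTC + 13h = 15:09 Ardeth standard time.
Daylight saving runs 2 April – 19 November; the standard-time date in Ardeth, November 5, 2017, is inside that window, so Ardeth is at UTC+14:00.
02:09 UTC + 14h = 16:09 Ardeth.

16:09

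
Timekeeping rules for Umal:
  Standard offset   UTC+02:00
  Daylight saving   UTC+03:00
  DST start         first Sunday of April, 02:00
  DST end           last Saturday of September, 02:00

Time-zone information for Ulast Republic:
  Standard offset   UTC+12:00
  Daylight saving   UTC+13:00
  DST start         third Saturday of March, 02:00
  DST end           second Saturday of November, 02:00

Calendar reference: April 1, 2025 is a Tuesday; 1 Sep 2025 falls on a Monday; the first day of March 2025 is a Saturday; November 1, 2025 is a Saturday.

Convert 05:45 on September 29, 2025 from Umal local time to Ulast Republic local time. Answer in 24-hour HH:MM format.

1 April 2025 is a Tuesday, so the first Sunday is April 6.
1 September 2025 is a Monday, so Saturdays fall on 6, 13, 20, 27; the last is September 27.
September 29, 2025 is outside the daylight-saving period (6 April – 27 September), so Umal is on standard time, UTC+02:00.
05:45 Umal − 2h = 03:45 UTC.
1 March 2025 is a Saturday, so the first Saturday is March 1 and the third is March 15.
1 November 2025 is a Saturday, so the first Saturday is November 1 and the second is November 8.
At the standard offset (UTC+12:00), 03:45 UTC + 12h = 15:45 Ulast Republic standard time.
The standard-time date in Ulast Republic, September 29, 2025, falls between 15 March and 8 November, so daylight saving is in effect and Ulast Republic is at UTC+13:00.
03:45 UTC + 13h = 16:45 Ulast Republic.

16:45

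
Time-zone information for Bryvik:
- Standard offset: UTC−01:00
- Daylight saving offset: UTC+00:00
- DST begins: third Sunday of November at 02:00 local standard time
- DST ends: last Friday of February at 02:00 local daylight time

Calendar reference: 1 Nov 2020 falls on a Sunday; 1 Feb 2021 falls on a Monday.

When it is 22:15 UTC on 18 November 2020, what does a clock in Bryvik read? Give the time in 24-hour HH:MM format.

22:15

1 November 2020 is a Sunday, so the first Sunday is November 1 and the third is November 15.
1 February 2021 is a Monday, so Fridays fall on 5, 12, 19, 26; the last is February 26.
At the standard offset (UTC−01:00), 22:15 UTC − 1h = 21:15 Bryvik standard time.
Daylight saving runs 15 November 2020 – 26 February 2021; the standard-time date in Bryvik, 18 November 2020, is inside that window, so Bryvik is at UTC+00:00.
22:15 UTC + 0h = 22:15 local.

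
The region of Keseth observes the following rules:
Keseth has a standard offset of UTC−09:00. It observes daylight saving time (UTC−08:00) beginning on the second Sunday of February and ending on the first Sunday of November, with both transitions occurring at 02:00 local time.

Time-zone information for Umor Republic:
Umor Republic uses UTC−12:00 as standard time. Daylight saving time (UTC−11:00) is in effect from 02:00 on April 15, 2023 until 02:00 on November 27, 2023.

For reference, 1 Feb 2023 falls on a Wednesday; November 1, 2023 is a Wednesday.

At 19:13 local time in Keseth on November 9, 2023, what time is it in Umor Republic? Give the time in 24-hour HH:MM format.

17:13

1 February 2023 is a Wednesday, so the first Sunday is February 5 and the second is February 12.
1 November 2023 is a Wednesday, so the first Sunday is November 5.
Daylight saving runs 12 February – 5 November; November 9, 2023 is outside that window, so Keseth is on standard time at UTC−09:00.
19:13 Keseth + 9h = 04:13 UTC (rolling into the next day, 10 November 2023).
At the standard offset (UTC−12:00), 04:13 UTC − 12h = 16:13 Umor Republic standard time (rolling into the previous day, 9 November 2023).
Daylight saving runs 15 April – 27 November; the standard-time date in Umor Republic, November 9, 2023, is inside that window, so Umor Republic is at UTC−11:00.
04:13 UTC − 11h = 17:13 Umor Republic (rolling into the previous day, 9 November 2023).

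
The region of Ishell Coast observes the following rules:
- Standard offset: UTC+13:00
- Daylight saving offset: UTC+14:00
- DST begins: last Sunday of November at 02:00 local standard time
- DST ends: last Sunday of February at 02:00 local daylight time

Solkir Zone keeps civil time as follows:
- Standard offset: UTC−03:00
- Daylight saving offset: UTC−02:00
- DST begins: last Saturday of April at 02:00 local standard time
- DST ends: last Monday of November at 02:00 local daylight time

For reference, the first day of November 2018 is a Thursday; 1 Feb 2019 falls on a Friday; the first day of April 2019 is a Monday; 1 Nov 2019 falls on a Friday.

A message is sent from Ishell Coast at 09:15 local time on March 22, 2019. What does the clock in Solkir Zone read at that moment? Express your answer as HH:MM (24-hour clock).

1 November 2018 is a Thursday, so Sundays fall on 4, 11, 18, 25; the last is November 25.
1 February 2019 is a Friday, so Sundays fall on 3, 10, 17, 24; the last is February 24.
March 22, 2019 does not fall between 25 November 2018 and 24 February 2019, so daylight saving is not in effect and Ishell Coast is at UTC+13:00.
09:15 Ishell Coast − 13h = 20:15 UTC (rolling into the previous day, 21 March 2019).
1 April 2019 is a Monday, so Saturdays fall on 6, 13, 20, 27; the last is April 27.
1 November 2019 is a Friday, so Mondays fall on 4, 11, 18, 25; the last is November 25.
At the standard offset (UTC−03:00), 20:15 UTC − 3h = 17:15 Solkir Zone standard time.
The standard-time date in Solkir Zone, March 21, 2019, does not fall between 27 April and 25 November, so daylight saving is not in effect and Solkir Zone is at UTC−03:00.
20:15 UTC − 3h = 17:15 Solkir Zone.

17:15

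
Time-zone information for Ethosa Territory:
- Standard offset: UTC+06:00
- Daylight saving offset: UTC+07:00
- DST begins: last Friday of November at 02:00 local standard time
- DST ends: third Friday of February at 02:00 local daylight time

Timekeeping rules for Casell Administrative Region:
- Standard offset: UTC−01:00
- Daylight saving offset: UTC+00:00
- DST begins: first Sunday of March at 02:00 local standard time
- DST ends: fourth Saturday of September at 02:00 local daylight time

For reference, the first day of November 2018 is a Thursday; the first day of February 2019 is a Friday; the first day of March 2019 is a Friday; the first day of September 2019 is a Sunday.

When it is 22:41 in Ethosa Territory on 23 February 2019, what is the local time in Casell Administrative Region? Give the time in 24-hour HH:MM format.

1 November 2018 is a Thursday, so Fridays fall on 2, 9, 16, 23, 30; the last is November 30.
1 February 2019 is a Friday, so the first Friday is February 1 and the third is February 15.
23 February 2019 does not fall between 30 November 2018 and 15 February 2019, so daylight saving is not in effect and Ethosa Territory is at UTC+06:00.
22:41 Ethosa Territory − 6h = 16:41 UTC.
1 March 2019 is a Friday, so the first Sunday is March 3.
1 September 2019 is a Sunday, so the first Saturday is September 7 and the fourth is September 28.
At the standard offset (UTC−01:00), 16:41 UTC − 1h = 15:41 Casell Administrative Region standard time.
The standard-time date in Casell Administrative Region, 23 February 2019, is outside the daylight-saving period (3 March – 28 September), so Casell Administrative Region is on standard time, UTC−01:00.
16:41 UTC − 1h = 15:41 Casell Administrative Region.

15:41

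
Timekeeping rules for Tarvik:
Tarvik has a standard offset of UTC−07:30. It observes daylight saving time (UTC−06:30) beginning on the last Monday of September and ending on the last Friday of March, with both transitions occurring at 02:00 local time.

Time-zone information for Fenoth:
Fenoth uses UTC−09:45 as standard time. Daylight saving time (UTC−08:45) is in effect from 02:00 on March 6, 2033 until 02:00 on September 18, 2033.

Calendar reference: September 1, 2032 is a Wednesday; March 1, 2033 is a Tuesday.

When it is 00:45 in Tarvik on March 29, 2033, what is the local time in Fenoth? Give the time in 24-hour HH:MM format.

1 September 2032 is a Wednesday, so Mondays fall on 6, 13, 20, 27; the last is September 27.
1 March 2033 is a Tuesday, so Fridays fall on 4, 11, 18, 25; the last is March 25.
March 29, 2033 is outside the daylight-saving period (27 September 2032 – 25 March 2033), so Tarvik is on standard time, UTC−07:30.
00:45 Tarvik + 7h30m = 08:15 UTC.
At the standard offset (UTC−09:45), 08:15 UTC − 9h45m = 22:30 Fenoth standard time (rolling into the previous day, 28 March 2033).
The standard-time date in Fenoth, March 28, 2033, lies within the daylight-saving period (6 March – 18 September), so Fenoth is on daylight time, UTC−08:45.
08:15 UTC − 8h45m = 23:30 Fenoth (rolling into the previous day, 28 March 2033).

23:30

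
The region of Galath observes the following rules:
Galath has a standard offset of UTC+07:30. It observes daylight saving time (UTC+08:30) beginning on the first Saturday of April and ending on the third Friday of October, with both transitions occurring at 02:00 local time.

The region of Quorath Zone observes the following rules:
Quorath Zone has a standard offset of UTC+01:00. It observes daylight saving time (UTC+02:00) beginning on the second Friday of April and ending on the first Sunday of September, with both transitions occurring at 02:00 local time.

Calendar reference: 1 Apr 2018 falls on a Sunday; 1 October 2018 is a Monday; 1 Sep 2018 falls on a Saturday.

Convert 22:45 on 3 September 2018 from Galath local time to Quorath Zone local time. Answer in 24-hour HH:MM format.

1 April 2018 is a Sunday, so the first Saturday is April 7.
1 October 2018 is a Monday, so the first Friday is October 5 and the third is October 19.
3 September 2018 falls between 7 April and 19 October, so daylight saving is in effect and Galath is at UTC+08:30.
22:45 Galath − 8h30m = 14:15 UTC.
1 April 2018 is a Sunday, so the first Friday is April 6 and the second is April 13.
1 September 2018 is a Saturday, so the first Sunday is September 2.
At the standard offset (UTC+01:00), 14:15 UTC + 1h = 15:15 Quorath Zone standard time.
The standard-time date in Quorath Zone, 3 September 2018, does not fall between 13 April and 2 September, so daylight saving is not in effect and Quorath Zone is at UTC+01:00.
14:15 UTC + 1h = 15:15 Quorath Zone.

15:15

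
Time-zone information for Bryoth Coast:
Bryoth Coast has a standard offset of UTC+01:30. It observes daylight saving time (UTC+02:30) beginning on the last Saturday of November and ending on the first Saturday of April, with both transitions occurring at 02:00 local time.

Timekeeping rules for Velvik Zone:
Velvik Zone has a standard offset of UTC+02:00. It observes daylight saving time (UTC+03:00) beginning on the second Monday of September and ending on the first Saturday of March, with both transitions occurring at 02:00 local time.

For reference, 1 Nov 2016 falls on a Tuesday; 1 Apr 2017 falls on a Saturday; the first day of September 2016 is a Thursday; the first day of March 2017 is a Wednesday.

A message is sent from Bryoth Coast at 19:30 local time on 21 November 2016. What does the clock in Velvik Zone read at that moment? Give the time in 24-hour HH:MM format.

21:00

1 November 2016 is a Tuesday, so Saturdays fall on 5, 12, 19, 26; the last is November 26.
1 April 2017 is a Saturday, so the first Saturday is April 1.
21 November 2016 is outside the daylight-saving period (26 November 2016 – 1 April 2017), so Bryoth Coast is on standard time, UTC+01:30.
19:30 Bryoth Coast − 1h30m = 18:00 UTC.
1 September 2016 is a Thursday, so the first Monday is September 5 and the second is September 12.
1 March 2017 is a Wednesday, so the first Saturday is March 4.
At the standard offset (UTC+02:00), 18:00 UTC + 2h = 20:00 Velvik Zone standard time.
Daylight saving runs 12 September 2016 – 4 March 2017; the standard-time date in Velvik Zone, 21 November 2016, is inside that window, so Velvik Zone is at UTC+03:00.
18:00 UTC + 3h = 21:00 Velvik Zone.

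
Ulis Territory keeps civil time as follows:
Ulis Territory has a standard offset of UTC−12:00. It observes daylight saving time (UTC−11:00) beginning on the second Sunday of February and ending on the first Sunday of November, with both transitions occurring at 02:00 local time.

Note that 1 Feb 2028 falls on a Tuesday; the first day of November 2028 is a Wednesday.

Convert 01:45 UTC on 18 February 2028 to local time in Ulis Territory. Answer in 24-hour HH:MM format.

1 February 2028 is a Tuesday, so the first Sunday is February 6 and the second is February 13.
1 November 2028 is a Wednesday, so the first Sunday is November 5.
At the standard offset (UTC−12:00), 01:45 UTC − 12h = 13:45 Ulis Territory standard time (rolling into the previous day, 17 February 2028).
The standard-time date in Ulis Territory, 17 February 2028, falls between 13 February and 5 November, so daylight saving is in effect and Ulis Territory is at UTC−11:00.
01:45 UTC − 11h = 14:45 local (rolling into the previous day, 17 February 2028).

14:45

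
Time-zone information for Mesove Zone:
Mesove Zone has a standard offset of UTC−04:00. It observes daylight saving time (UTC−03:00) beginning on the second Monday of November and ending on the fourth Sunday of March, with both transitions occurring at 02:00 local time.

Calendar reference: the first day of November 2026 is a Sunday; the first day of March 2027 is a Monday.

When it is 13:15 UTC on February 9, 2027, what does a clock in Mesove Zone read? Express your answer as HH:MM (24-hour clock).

1 November 2026 is a Sunday, so the first Monday is November 2 and the second is November 9.
1 March 2027 is a Monday, so the first Sunday is March 7 and the fourth is March 28.
At the standard offset (UTC−04:00), 13:15 UTC − 4h = 09:15 Mesove Zone standard time.
The standard-time date in Mesove Zone, February 9, 2027, lies within the daylight-saving period (9 November 2026 – 28 March 2027), so Mesove Zone is on daylight time, UTC−03:00.
13:15 UTC − 3h = 10:15 local.

10:15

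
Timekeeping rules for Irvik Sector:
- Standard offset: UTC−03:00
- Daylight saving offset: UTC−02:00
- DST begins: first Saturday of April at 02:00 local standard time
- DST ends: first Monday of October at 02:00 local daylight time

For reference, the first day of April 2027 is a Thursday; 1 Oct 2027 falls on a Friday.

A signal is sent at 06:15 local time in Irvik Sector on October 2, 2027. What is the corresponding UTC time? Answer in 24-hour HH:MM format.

1 April 2027 is a Thursday, so the first Saturday is April 3.
1 October 2027 is a Friday, so the first Monday is October 4.
Daylight saving runs 3 April – 4 October; October 2, 2027 is inside that window, so Irvik Sector is at UTC−02:00.
06:15 local + 2h = 08:15 UTC.

08:15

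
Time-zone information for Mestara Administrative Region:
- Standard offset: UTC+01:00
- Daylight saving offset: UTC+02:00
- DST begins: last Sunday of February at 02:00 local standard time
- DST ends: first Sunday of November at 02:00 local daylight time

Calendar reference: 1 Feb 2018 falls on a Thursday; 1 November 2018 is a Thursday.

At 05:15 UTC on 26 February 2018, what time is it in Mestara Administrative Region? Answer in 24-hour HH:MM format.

1 February 2018 is a Thursday, so Sundays fall on 4, 11, 18, 25; the last is February 25.
1 November 2018 is a Thursday, so the first Sunday is November 4.
At the standard offset (UTC+01:00), 05:15 UTC + 1h = 06:15 Mestara Administrative Region standard time.
The standard-time date in Mestara Administrative Region, 26 February 2018, falls between 25 February and 4 November, so daylight saving is in effect and Mestara Administrative Region is at UTC+02:00.
05:15 UTC + 2h = 07:15 local.

07:15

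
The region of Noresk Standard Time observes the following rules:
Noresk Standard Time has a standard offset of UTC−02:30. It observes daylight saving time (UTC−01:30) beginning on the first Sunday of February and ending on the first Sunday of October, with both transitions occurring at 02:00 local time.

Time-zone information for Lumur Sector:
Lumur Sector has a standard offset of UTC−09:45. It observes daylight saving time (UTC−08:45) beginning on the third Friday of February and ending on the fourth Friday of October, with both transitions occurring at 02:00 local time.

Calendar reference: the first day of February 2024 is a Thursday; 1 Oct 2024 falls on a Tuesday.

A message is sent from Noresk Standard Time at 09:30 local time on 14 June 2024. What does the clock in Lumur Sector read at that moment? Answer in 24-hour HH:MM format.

02:15

1 February 2024 is a Thursday, so the first Sunday is February 4.
1 October 2024 is a Tuesday, so the first Sunday is October 6.
14 June 2024 falls between 4 February and 6 October, so daylight saving is in effect and Noresk Standard Time is at UTC−01:30.
09:30 Noresk Standard Time + 1h30m = 11:00 UTC.
1 February 2024 is a Thursday, so the first Friday is February 2 and the third is February 16.
1 October 2024 is a Tuesday, so the first Friday is October 4 and the fourth is October 25.
At the standard offset (UTC−09:45), 11:00 UTC − 9h45m = 01:15 Lumur Sector standard time.
Daylight saving runs 16 February – 25 October; the standard-time date in Lumur Sector, 14 June 2024, is inside that window, so Lumur Sector is at UTC−08:45.
11:00 UTC − 8h45m = 02:15 Lumur Sector.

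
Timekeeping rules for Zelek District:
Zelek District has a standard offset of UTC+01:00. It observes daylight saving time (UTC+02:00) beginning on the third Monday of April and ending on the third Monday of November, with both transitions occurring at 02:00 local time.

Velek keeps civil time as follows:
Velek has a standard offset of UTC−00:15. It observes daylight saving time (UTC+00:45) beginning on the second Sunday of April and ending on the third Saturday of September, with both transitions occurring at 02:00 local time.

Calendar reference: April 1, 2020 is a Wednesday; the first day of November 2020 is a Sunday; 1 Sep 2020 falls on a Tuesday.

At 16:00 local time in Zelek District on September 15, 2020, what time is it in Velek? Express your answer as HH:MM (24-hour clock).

1 April 2020 is a Wednesday, so the first Monday is April 6 and the third is April 20.
1 November 2020 is a Sunday, so the first Monday is November 2 and the third is November 16.
Daylight saving runs 20 April – 16 November; September 15, 2020 is inside that window, so Zelek District is at UTC+02:00.
16:00 Zelek District − 2h = 14:00 UTC.
1 April 2020 is a Wednesday, so the first Sunday is April 5 and the second is April 12.
1 September 2020 is a Tuesday, so the first Saturday is September 5 and the third is September 19.
At the standard offset (UTC−00:15), 14:00 UTC − 0h15m = 13:45 Velek standard time.
The standard-time date in Velek, September 15, 2020, lies within the daylight-saving period (12 April – 19 September), so Velek is on daylight time, UTC+00:45.
14:00 UTC + 0h45m = 14:45 Velek.

14:45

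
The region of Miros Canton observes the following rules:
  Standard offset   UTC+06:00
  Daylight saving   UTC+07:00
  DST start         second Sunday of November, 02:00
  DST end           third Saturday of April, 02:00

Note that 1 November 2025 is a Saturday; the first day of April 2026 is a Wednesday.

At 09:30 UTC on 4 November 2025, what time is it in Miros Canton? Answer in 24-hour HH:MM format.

1 November 2025 is a Saturday, so the first Sunday is November 2 and the second is November 9.
1 April 2026 is a Wednesday, so the first Saturday is April 4 and the third is April 18.
At the standard offset (UTC+06:00), 09:30 UTC + 6h = 15:30 Miros Canton standard time.
The standard-time date in Miros Canton, 4 November 2025, does not fall between 9 November 2025 and 18 April 2026, so daylight saving is not in effect and Miros Canton is at UTC+06:00.
09:30 UTC + 6h = 15:30 local.

15:30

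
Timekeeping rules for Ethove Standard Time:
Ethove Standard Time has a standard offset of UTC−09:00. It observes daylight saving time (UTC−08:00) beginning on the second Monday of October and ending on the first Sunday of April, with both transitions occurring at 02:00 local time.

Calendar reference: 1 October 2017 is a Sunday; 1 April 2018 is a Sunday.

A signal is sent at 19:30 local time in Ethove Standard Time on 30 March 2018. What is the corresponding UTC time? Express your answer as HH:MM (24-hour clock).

1 October 2017 is a Sunday, so the first Monday is October 2 and the second is October 9.
1 April 2018 is a Sunday, so the first Sunday is April 1.
30 March 2018 falls between 9 October 2017 and 1 April 2018, so daylight saving is in effect and Ethove Standard Time is at UTC−08:00.
19:30 local + 8h = 03:30 UTC (rolling into the next day, 31 March 2018).

03:30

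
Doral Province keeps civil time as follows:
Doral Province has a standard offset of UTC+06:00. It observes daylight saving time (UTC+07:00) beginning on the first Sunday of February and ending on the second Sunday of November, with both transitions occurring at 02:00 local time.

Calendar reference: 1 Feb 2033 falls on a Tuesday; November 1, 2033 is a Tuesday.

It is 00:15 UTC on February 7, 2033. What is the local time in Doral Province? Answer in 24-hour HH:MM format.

07:15

1 February 2033 is a Tuesday, so the first Sunday is February 6.
1 November 2033 is a Tuesday, so the first Sunday is November 6 and the second is November 13.
At the standard offset (UTC+06:00), 00:15 UTC + 6h = 06:15 Doral Province standard time.
The standard-time date in Doral Province, February 7, 2033, falls between 6 February and 13 November, so daylight saving is in effect and Doral Province is at UTC+07:00.
00:15 UTC + 7h = 07:15 local.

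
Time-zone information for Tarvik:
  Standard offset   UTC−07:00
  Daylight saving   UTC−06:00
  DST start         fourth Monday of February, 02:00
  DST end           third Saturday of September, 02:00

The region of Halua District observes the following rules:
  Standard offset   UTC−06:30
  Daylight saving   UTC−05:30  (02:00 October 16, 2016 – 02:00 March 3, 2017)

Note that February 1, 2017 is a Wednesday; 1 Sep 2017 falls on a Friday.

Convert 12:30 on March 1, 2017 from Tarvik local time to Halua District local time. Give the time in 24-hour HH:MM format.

13:00

1 February 2017 is a Wednesday, so the first Monday is February 6 and the fourth is February 27.
1 September 2017 is a Friday, so the first Saturday is September 2 and the third is September 16.
March 1, 2017 lies within the daylight-saving period (27 February – 16 September), so Tarvik is on daylight time, UTC−06:00.
12:30 Tarvik + 6h = 18:30 UTC.
At the standard offset (UTC−06:30), 18:30 UTC − 6h30m = 12:00 Halua District standard time.
The standard-time date in Halua District, March 1, 2017, falls between 16 October 2016 and 3 March 2017, so daylight saving is in effect and Halua District is at UTC−05:30.
18:30 UTC − 5h30m = 13:00 Halua District.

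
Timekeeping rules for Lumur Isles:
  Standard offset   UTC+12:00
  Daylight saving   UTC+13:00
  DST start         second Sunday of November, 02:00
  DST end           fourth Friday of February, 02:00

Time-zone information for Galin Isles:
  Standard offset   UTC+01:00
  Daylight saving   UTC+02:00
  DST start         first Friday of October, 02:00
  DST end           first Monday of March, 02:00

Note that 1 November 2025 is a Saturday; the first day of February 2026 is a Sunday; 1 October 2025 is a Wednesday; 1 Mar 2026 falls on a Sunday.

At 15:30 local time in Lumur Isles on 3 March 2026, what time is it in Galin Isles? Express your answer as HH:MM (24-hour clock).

1 November 2025 is a Saturday, so the first Sunday is November 2 and the second is November 9.
1 February 2026 is a Sunday, so the first Friday is February 6 and the fourth is February 27.
Daylight saving runs 9 November 2025 – 27 February 2026; 3 March 2026 is outside that window, so Lumur Isles is on standard time at UTC+12:00.
15:30 Lumur Isles − 12h = 03:30 UTC.
1 October 2025 is a Wednesday, so the first Friday is October 3.
1 March 2026 is a Sunday, so the first Monday is March 2.
At the standard offset (UTC+01:00), 03:30 UTC + 1h = 04:30 Galin Isles standard time.
The standard-time date in Galin Isles, 3 March 2026, does not fall between 3 October 2025 and 2 March 2026, so daylight saving is not in effect and Galin Isles is at UTC+01:00.
03:30 UTC + 1h = 04:30 Galin Isles.

04:30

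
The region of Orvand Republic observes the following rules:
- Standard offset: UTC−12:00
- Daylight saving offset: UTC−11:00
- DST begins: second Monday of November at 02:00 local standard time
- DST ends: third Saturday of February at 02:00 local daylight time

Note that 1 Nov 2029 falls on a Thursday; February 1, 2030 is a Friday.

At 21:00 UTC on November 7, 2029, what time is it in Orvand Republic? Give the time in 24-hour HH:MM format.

1 November 2029 is a Thursday, so the first Monday is November 5 and the second is November 12.
1 February 2030 is a Friday, so the first Saturday is February 2 and the third is February 16.
At the standard offset (UTC−12:00), 21:00 UTC − 12h = 09:00 Orvand Republic standard time.
The standard-time date in Orvand Republic, November 7, 2029, does not fall between 12 November 2029 and 16 February 2030, so daylight saving is not in effect and Orvand Republic is at UTC−12:00.
21:00 UTC − 12h = 09:00 local.

09:00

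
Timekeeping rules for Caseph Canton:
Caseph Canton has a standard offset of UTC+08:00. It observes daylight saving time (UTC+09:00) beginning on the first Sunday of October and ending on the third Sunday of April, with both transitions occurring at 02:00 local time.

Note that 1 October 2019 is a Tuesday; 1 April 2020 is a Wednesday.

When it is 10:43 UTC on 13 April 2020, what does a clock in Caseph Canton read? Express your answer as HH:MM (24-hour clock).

19:43

1 October 2019 is a Tuesday, so the first Sunday is October 6.
1 April 2020 is a Wednesday, so the first Sunday is April 5 and the third is April 19.
At the standard offset (UTC+08:00), 10:43 UTC + 8h = 18:43 Caseph Canton standard time.
The standard-time date in Caseph Canton, 13 April 2020, lies within the daylight-saving period (6 October 2019 – 19 April 2020), so Caseph Canton is on daylight time, UTC+09:00.
10:43 UTC + 9h = 19:43 local.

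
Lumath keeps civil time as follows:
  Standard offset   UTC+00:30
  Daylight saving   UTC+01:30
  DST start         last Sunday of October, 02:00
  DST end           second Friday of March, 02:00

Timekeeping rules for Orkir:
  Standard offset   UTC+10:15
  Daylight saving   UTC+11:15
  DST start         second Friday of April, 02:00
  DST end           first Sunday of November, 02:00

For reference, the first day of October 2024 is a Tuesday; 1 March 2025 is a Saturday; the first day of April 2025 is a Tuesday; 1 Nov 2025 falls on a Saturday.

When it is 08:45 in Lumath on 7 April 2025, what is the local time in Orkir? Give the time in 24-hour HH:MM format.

18:30

1 October 2024 is a Tuesday, so Sundays fall on 6, 13, 20, 27; the last is October 27.
1 March 2025 is a Saturday, so the first Friday is March 7 and the second is March 14.
7 April 2025 does not fall between 27 October 2024 and 14 March 2025, so daylight saving is not in effect and Lumath is at UTC+00:30.
08:45 Lumath − 0h30m = 08:15 UTC.
1 April 2025 is a Tuesday, so the first Friday is April 4 and the second is April 11.
1 November 2025 is a Saturday, so the first Sunday is November 2.
At the standard offset (UTC+10:15), 08:15 UTC + 10h15m = 18:30 Orkir standard time.
The standard-time date in Orkir, 7 April 2025, is outside the daylight-saving period (11 April – 2 November), so Orkir is on standard time, UTC+10:15.
08:15 UTC + 10h15m = 18:30 Orkir.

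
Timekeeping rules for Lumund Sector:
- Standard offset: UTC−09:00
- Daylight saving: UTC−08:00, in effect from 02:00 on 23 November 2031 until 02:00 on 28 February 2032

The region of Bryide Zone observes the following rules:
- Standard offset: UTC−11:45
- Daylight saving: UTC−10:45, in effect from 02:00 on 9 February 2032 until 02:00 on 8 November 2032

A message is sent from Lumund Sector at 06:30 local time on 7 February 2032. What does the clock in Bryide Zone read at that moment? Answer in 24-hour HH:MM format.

02:45

7 February 2032 lies within the daylight-saving period (23 November 2031 – 28 February 2032), so Lumund Sector is on daylight time, UTC−08:00.
06:30 Lumund Sector + 8h = 14:30 UTC.
At the standard offset (UTC−11:45), 14:30 UTC − 11h45m = 02:45 Bryide Zone standard time.
Daylight saving runs 9 February – 8 November; the standard-time date in Bryide Zone, 7 February 2032, is outside that window, so Bryide Zone is on standard time at UTC−11:45.
14:30 UTC − 11h45m = 02:45 Bryide Zone.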